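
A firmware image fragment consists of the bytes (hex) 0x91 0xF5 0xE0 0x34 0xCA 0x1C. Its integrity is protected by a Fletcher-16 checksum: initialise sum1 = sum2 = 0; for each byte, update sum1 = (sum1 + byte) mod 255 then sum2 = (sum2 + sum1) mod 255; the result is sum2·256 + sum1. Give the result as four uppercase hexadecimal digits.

0983

Running sums (mod 255):
  after byte 0 (0x91): sum1=145, sum2=145
  after byte 1 (0xF5): sum1=135, sum2=25
  after byte 2 (0xE0): sum1=104, sum2=129
  after byte 3 (0x34): sum1=156, sum2=30
  after byte 4 (0xCA): sum1=103, sum2=133
  after byte 5 (0x1C): sum1=131, sum2=9
Checksum = sum2·256 + sum1 = 9·256 + 131 = 2435 = 0x0983.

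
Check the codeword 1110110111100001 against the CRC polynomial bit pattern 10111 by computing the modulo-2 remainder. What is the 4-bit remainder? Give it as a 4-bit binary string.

0000

Modulo-2 division of 1110110111100001 by 10111:
  pos 0: 11101 XOR 10111 = 01010
  pos 1: 10101 XOR 10111 = 00010
  pos 4: 10011 XOR 10111 = 00100
  pos 6: 10011 XOR 10111 = 00100
  pos 8: 10000 XOR 10111 = 00111
  pos 10: 11100 XOR 10111 = 01011
  pos 11: 10111 XOR 10111 = 00000
Remainder = 0000 (zero — the frame passes the CRC check).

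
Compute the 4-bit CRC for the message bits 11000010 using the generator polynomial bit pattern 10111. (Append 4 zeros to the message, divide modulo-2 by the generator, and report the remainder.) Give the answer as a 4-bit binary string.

0001

Append 4 zeros: 110000100000. Divide by 10111 (XOR where the leading bit is 1):
  pos 0: 11000 XOR 10111 = 01111
  pos 1: 11110 XOR 10111 = 01001
  pos 2: 10011 XOR 10111 = 00100
  pos 4: 10000 XOR 10111 = 00111
  pos 6: 11100 XOR 10111 = 01011
  pos 7: 10110 XOR 10111 = 00001
Remainder (last 4 bits) = 0001. This is the CRC / FCS.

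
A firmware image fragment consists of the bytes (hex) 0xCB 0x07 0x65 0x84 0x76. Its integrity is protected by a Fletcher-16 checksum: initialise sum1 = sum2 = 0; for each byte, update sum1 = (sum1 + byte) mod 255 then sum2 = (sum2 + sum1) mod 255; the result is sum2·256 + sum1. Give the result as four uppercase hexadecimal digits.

Running sums (mod 255):
  after byte 0 (0xCB): sum1=203, sum2=203
  after byte 1 (0x07): sum1=210, sum2=158
  after byte 2 (0x65): sum1=56, sum2=214
  after byte 3 (0x84): sum1=188, sum2=147
  after byte 4 (0x76): sum1=51, sum2=198
Checksum = sum2·256 + sum1 = 198·256 + 51 = 50739 = 0xC633.

C633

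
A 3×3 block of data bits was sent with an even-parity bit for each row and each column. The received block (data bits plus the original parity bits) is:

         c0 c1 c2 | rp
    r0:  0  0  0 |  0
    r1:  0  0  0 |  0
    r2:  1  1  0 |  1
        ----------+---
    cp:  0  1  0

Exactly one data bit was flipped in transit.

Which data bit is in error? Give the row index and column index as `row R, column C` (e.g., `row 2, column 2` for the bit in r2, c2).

row 2, column 0

Recompute each row's even parity and compare to rp:
  r0: data parity 0, sent rp 0 → ok
  r1: data parity 0, sent rp 0 → ok
  r2: data parity 0, sent rp 1 → mismatch
Recompute each column's even parity and compare to cp:
  c0: data parity 1, sent cp 0 → mismatch
  c1: data parity 1, sent cp 1 → ok
  c2: data parity 0, sent cp 0 → ok
Exactly one row (r2) and one column (c0) fail → the flipped bit is at their intersection.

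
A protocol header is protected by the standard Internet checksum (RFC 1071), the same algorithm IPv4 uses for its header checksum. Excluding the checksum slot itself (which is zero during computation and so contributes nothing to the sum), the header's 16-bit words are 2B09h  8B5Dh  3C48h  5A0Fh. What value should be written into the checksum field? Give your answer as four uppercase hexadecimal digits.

B341

One's-complement addition (fold any carry out of bit 15 back into bit 0):
  0x2B09 + 0x8B5D = 0x0B666
  0xB666 + 0x3C48 = 0x0F2AE
  0xF2AE + 0x5A0F = 0x14CBD → wrap carry → 0x4CBE
One's-complement sum = 0x4CBE.
Checksum = ~0x4CBE & 0xFFFF = 0xB341.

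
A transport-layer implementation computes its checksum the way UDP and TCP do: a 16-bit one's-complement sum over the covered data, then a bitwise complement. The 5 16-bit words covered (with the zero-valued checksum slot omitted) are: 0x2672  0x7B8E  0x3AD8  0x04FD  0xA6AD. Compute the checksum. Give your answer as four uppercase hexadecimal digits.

777C

One's-complement addition (fold any carry out of bit 15 back into bit 0):
  0x2672 + 0x7B8E = 0x0A200
  0xA200 + 0x3AD8 = 0x0DCD8
  0xDCD8 + 0x04FD = 0x0E1D5
  0xE1D5 + 0xA6AD = 0x18882 → wrap carry → 0x8883
One's-complement sum = 0x8883.
Checksum = ~0x8883 & 0xFFFF = 0x777C.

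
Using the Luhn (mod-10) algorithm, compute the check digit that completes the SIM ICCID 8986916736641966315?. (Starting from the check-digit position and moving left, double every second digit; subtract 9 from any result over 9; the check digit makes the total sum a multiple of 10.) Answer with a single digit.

4

Partial digits right→left: 5 1 3 6 6 9 1 4 6 6 3 7 6 1 9 6 8 9 8
Double every second digit counting from the check-digit position (so the 1st, 3rd, 5th, ... of the partial from the right).
  doubled (with −9 where >9): 1 6 3 2 3 6 3 9 7 7 → sum 47
  kept as-is: 1 6 9 4 6 7 1 6 9 → sum 49
Total = 47 + 49 = 96.
Check digit = (10 − (96 mod 10)) mod 10 = 4.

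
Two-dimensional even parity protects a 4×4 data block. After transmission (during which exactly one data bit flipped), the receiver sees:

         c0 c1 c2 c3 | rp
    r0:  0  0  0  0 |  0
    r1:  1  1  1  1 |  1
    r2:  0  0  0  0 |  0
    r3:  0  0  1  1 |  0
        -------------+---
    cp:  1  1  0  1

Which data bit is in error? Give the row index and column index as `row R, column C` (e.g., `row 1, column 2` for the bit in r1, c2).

Recompute each row's even parity and compare to rp:
  r0: data parity 0, sent rp 0 → ok
  r1: data parity 0, sent rp 1 → mismatch
  r2: data parity 0, sent rp 0 → ok
  r3: data parity 0, sent rp 0 → ok
Recompute each column's even parity and compare to cp:
  c0: data parity 1, sent cp 1 → ok
  c1: data parity 1, sent cp 1 → ok
  c2: data parity 0, sent cp 0 → ok
  c3: data parity 0, sent cp 1 → mismatch
Exactly one row (r1) and one column (c3) fail → the flipped bit is at their intersection.

row 1, column 3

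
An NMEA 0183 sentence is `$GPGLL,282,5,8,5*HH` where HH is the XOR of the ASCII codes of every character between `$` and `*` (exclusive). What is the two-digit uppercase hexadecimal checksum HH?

XOR the ASCII codes of the payload characters:
  'G' = 0x47 → acc = 0x47
  'P' = 0x50 → acc = 0x17
  'G' = 0x47 → acc = 0x50
  'L' = 0x4C → acc = 0x1C
  'L' = 0x4C → acc = 0x50
  ',' = 0x2C → acc = 0x7C
  '2' = 0x32 → acc = 0x4E
  '8' = 0x38 → acc = 0x76
  '2' = 0x32 → acc = 0x44
  ',' = 0x2C → acc = 0x68
  '5' = 0x35 → acc = 0x5D
  ',' = 0x2C → acc = 0x71
  '8' = 0x38 → acc = 0x49
  ',' = 0x2C → acc = 0x65
  '5' = 0x35 → acc = 0x50
Checksum = 0x50.

50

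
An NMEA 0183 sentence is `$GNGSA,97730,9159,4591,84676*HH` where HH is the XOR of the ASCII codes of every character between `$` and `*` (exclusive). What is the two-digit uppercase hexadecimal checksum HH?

XOR the ASCII codes of the payload characters:
  'G' = 0x47 → acc = 0x47
  'N' = 0x4E → acc = 0x09
  'G' = 0x47 → acc = 0x4E
  'S' = 0x53 → acc = 0x1D
  'A' = 0x41 → acc = 0x5C
  ',' = 0x2C → acc = 0x70
  '9' = 0x39 → acc = 0x49
  '7' = 0x37 → acc = 0x7E
  '7' = 0x37 → acc = 0x49
  '3' = 0x33 → acc = 0x7A
  '0' = 0x30 → acc = 0x4A
  ',' = 0x2C → acc = 0x66
  '9' = 0x39 → acc = 0x5F
  '1' = 0x31 → acc = 0x6E
  '5' = 0x35 → acc = 0x5B
  '9' = 0x39 → acc = 0x62
  ',' = 0x2C → acc = 0x4E
  '4' = 0x34 → acc = 0x7A
  '5' = 0x35 → acc = 0x4F
  '9' = 0x39 → acc = 0x76
  '1' = 0x31 → acc = 0x47
  ',' = 0x2C → acc = 0x6B
  '8' = 0x38 → acc = 0x53
  '4' = 0x34 → acc = 0x67
  '6' = 0x36 → acc = 0x51
  '7' = 0x37 → acc = 0x66
  '6' = 0x36 → acc = 0x50
Checksum = 0x50.

50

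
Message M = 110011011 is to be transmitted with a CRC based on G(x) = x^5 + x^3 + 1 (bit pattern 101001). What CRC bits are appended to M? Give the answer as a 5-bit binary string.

Append 5 zeros: 11001101100000. Divide by 101001 (XOR where the leading bit is 1):
  pos 0: 110011 XOR 101001 = 011010
  pos 1: 110100 XOR 101001 = 011101
  pos 2: 111011 XOR 101001 = 010010
  pos 3: 100101 XOR 101001 = 001100
  pos 5: 110000 XOR 101001 = 011001
  pos 6: 110010 XOR 101001 = 011011
  pos 7: 110110 XOR 101001 = 011111
  pos 8: 111110 XOR 101001 = 010111
Remainder (last 5 bits) = 10111. This is the CRC / FCS.

10111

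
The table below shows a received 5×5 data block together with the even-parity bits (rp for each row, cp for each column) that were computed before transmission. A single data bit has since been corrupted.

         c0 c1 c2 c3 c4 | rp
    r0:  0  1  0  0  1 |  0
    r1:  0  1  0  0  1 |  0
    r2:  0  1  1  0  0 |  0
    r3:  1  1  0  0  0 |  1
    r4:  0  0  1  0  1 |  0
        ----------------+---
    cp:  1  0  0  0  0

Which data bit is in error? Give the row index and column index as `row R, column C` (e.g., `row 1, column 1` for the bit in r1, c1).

Recompute each row's even parity and compare to rp:
  r0: data parity 0, sent rp 0 → ok
  r1: data parity 0, sent rp 0 → ok
  r2: data parity 0, sent rp 0 → ok
  r3: data parity 0, sent rp 1 → mismatch
  r4: data parity 0, sent rp 0 → ok
Recompute each column's even parity and compare to cp:
  c0: data parity 1, sent cp 1 → ok
  c1: data parity 0, sent cp 0 → ok
  c2: data parity 0, sent cp 0 → ok
  c3: data parity 0, sent cp 0 → ok
  c4: data parity 1, sent cp 0 → mismatch
Exactly one row (r3) and one column (c4) fail → the flipped bit is at their intersection.

row 3, column 4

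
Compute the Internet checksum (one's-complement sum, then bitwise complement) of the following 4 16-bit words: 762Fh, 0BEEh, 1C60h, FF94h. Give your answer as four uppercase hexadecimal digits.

One's-complement addition (fold any carry out of bit 15 back into bit 0):
  0x762F + 0x0BEE = 0x0821D
  0x821D + 0x1C60 = 0x09E7D
  0x9E7D + 0xFF94 = 0x19E11 → wrap carry → 0x9E12
One's-complement sum = 0x9E12.
Checksum = ~0x9E12 & 0xFFFF = 0x61ED.

61ED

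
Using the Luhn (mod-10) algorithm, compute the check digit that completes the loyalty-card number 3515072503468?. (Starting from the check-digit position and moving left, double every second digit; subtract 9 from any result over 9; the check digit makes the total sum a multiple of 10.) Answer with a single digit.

Partial digits right→left: 8 6 4 3 0 5 2 7 0 5 1 5 3
Double every second digit counting from the check-digit position (so the 1st, 3rd, 5th, ... of the partial from the right).
  doubled (with −9 where >9): 7 8 0 4 0 2 6 → sum 27
  kept as-is: 6 3 5 7 5 5 → sum 31
Total = 27 + 31 = 58.
Check digit = (10 − (58 mod 10)) mod 10 = 2.

2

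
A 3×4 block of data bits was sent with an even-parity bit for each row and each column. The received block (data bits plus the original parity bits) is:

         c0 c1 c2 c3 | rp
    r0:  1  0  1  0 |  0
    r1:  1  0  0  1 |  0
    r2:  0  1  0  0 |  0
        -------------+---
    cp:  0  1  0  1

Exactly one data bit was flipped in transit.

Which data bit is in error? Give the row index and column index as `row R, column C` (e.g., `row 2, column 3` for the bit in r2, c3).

row 2, column 2

Recompute each row's even parity and compare to rp:
  r0: data parity 0, sent rp 0 → ok
  r1: data parity 0, sent rp 0 → ok
  r2: data parity 1, sent rp 0 → mismatch
Recompute each column's even parity and compare to cp:
  c0: data parity 0, sent cp 0 → ok
  c1: data parity 1, sent cp 1 → ok
  c2: data parity 1, sent cp 0 → mismatch
  c3: data parity 1, sent cp 1 → ok
Exactly one row (r2) and one column (c2) fail → the flipped bit is at their intersection.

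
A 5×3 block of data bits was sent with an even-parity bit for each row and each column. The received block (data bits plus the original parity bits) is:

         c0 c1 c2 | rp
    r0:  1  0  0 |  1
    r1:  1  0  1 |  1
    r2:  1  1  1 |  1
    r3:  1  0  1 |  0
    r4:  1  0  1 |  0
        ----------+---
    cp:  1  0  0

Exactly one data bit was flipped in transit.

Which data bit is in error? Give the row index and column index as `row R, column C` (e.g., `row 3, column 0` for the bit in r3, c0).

Recompute each row's even parity and compare to rp:
  r0: data parity 1, sent rp 1 → ok
  r1: data parity 0, sent rp 1 → mismatch
  r2: data parity 1, sent rp 1 → ok
  r3: data parity 0, sent rp 0 → ok
  r4: data parity 0, sent rp 0 → ok
Recompute each column's even parity and compare to cp:
  c0: data parity 1, sent cp 1 → ok
  c1: data parity 1, sent cp 0 → mismatch
  c2: data parity 0, sent cp 0 → ok
Exactly one row (r1) and one column (c1) fail → the flipped bit is at their intersection.

row 1, column 1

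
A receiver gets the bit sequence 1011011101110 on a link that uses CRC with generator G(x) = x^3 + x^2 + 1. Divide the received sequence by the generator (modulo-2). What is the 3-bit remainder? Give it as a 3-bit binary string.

Modulo-2 division of 1011011101110 by 1101:
  pos 0: 1011 XOR 1101 = 0110
  pos 1: 1100 XOR 1101 = 0001
  pos 4: 1111 XOR 1101 = 0010
  pos 6: 1001 XOR 1101 = 0100
  pos 7: 1001 XOR 1101 = 0100
  pos 8: 1001 XOR 1101 = 0100
  pos 9: 1000 XOR 1101 = 0101
Remainder = 101 (nonzero — an error is detected).

101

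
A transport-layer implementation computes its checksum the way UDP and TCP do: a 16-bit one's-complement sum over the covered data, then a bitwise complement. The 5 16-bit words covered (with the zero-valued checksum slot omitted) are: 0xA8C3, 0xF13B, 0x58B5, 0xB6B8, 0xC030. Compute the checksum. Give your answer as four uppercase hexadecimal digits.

9661

One's-complement addition (fold any carry out of bit 15 back into bit 0):
  0xA8C3 + 0xF13B = 0x199FE → wrap carry → 0x99FF
  0x99FF + 0x58B5 = 0x0F2B4
  0xF2B4 + 0xB6B8 = 0x1A96C → wrap carry → 0xA96D
  0xA96D + 0xC030 = 0x1699D → wrap carry → 0x699E
One's-complement sum = 0x699E.
Checksum = ~0x699E & 0xFFFF = 0x9661.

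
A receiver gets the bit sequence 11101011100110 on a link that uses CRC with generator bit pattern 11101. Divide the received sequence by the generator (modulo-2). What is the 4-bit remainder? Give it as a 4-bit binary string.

Modulo-2 division of 11101011100110 by 11101:
  pos 0: 11101 XOR 11101 = 00000
  pos 6: 11100 XOR 11101 = 00001
Remainder = 1110 (nonzero — an error is detected).

1110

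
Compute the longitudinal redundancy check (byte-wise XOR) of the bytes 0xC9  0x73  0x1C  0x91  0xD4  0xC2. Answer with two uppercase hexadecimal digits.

21

XOR the bytes together:
  start with 0xC9
  0xC9 ⊕ 0x73 = 0xBA
  0xBA ⊕ 0x1C = 0xA6
  0xA6 ⊕ 0x91 = 0x37
  0x37 ⊕ 0xD4 = 0xE3
  0xE3 ⊕ 0xC2 = 0x21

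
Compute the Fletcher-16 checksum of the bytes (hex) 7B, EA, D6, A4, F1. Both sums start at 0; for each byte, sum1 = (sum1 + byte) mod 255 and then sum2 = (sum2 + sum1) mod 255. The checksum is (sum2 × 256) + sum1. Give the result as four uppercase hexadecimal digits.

Running sums (mod 255):
  after byte 0 (7B): sum1=123, sum2=123
  after byte 1 (EA): sum1=102, sum2=225
  after byte 2 (D6): sum1=61, sum2=31
  after byte 3 (A4): sum1=225, sum2=1
  after byte 4 (F1): sum1=211, sum2=212
Checksum = sum2·256 + sum1 = 212·256 + 211 = 54483 = 0xD4D3.

D4D3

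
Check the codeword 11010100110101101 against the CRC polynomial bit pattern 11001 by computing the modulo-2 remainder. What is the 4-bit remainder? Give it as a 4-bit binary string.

0111

Modulo-2 division of 11010100110101101 by 11001:
  pos 0: 11010 XOR 11001 = 00011
  pos 3: 11100 XOR 11001 = 00101
  pos 5: 10111 XOR 11001 = 01110
  pos 6: 11100 XOR 11001 = 00101
  pos 8: 10110 XOR 11001 = 01111
  pos 9: 11111 XOR 11001 = 00110
  pos 11: 11010 XOR 11001 = 00011
Remainder = 0111 (nonzero — an error is detected).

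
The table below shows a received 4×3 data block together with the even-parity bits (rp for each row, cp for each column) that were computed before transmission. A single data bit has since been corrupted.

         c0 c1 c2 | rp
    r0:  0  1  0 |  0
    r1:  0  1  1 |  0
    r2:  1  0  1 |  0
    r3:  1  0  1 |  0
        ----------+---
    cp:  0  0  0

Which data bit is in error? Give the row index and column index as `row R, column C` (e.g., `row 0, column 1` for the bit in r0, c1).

Recompute each row's even parity and compare to rp:
  r0: data parity 1, sent rp 0 → mismatch
  r1: data parity 0, sent rp 0 → ok
  r2: data parity 0, sent rp 0 → ok
  r3: data parity 0, sent rp 0 → ok
Recompute each column's even parity and compare to cp:
  c0: data parity 0, sent cp 0 → ok
  c1: data parity 0, sent cp 0 → ok
  c2: data parity 1, sent cp 0 → mismatch
Exactly one row (r0) and one column (c2) fail → the flipped bit is at their intersection.

row 0, column 2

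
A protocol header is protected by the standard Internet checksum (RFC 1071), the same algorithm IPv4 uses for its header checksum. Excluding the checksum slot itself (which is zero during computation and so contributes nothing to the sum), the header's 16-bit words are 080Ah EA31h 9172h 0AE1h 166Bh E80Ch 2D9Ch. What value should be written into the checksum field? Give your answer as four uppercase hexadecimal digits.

One's-complement addition (fold any carry out of bit 15 back into bit 0):
  0x080A + 0xEA31 = 0x0F23B
  0xF23B + 0x9172 = 0x183AD → wrap carry → 0x83AE
  0x83AE + 0x0AE1 = 0x08E8F
  0x8E8F + 0x166B = 0x0A4FA
  0xA4FA + 0xE80C = 0x18D06 → wrap carry → 0x8D07
  0x8D07 + 0x2D9C = 0x0BAA3
One's-complement sum = 0xBAA3.
Checksum = ~0xBAA3 & 0xFFFF = 0x455C.

455C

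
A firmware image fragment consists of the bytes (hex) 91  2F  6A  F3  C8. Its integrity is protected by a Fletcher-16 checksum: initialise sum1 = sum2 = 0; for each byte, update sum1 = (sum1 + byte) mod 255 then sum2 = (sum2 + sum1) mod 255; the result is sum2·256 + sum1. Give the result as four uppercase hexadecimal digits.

84E7

Running sums (mod 255):
  after byte 0 (91): sum1=145, sum2=145
  after byte 1 (2F): sum1=192, sum2=82
  after byte 2 (6A): sum1=43, sum2=125
  after byte 3 (F3): sum1=31, sum2=156
  after byte 4 (C8): sum1=231, sum2=132
Checksum = sum2·256 + sum1 = 132·256 + 231 = 34023 = 0x84E7.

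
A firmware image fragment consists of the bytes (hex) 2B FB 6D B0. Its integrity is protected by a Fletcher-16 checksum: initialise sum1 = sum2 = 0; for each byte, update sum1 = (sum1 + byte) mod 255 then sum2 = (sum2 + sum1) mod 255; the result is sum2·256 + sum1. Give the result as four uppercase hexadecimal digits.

2C45

Running sums (mod 255):
  after byte 0 (2B): sum1=43, sum2=43
  after byte 1 (FB): sum1=39, sum2=82
  after byte 2 (6D): sum1=148, sum2=230
  after byte 3 (B0): sum1=69, sum2=44
Checksum = sum2·256 + sum1 = 44·256 + 69 = 11333 = 0x2C45.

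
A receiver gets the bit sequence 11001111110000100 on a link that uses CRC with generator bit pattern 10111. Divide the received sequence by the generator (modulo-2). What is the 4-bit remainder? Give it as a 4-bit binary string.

0100

Modulo-2 division of 11001111110000100 by 10111:
  pos 0: 11001 XOR 10111 = 01110
  pos 1: 11101 XOR 10111 = 01010
  pos 2: 10101 XOR 10111 = 00010
  pos 5: 10111 XOR 10111 = 00000
Remainder = 0100 (nonzero — an error is detected).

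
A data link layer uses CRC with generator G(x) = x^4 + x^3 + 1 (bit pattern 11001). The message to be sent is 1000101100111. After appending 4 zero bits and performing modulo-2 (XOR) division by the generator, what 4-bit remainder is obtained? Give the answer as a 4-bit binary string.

Append 4 zeros: 10001011001110000. Divide by 11001 (XOR where the leading bit is 1):
  pos 0: 10001 XOR 11001 = 01000
  pos 1: 10000 XOR 11001 = 01001
  pos 2: 10011 XOR 11001 = 01010
  pos 3: 10101 XOR 11001 = 01100
  pos 4: 11000 XOR 11001 = 00001
  pos 8: 10111 XOR 11001 = 01110
  pos 9: 11100 XOR 11001 = 00101
  pos 11: 10100 XOR 11001 = 01101
  pos 12: 11010 XOR 11001 = 00011
Remainder (last 4 bits) = 0011. This is the CRC / FCS.

0011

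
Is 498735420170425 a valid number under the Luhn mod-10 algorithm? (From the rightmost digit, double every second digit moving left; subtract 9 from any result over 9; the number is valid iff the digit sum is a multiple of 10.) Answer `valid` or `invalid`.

valid

From the right, keep odd positions and double even positions (subtract 9 from any doubled value over 9):
  doubled (positions 2,4,...): 4 0 2 4 1 5 9 → sum 25
  kept (positions 1,3,...): 5 4 7 0 4 3 8 4 → sum 35
Total = 60.
60 mod 10 = 0, so the number is valid.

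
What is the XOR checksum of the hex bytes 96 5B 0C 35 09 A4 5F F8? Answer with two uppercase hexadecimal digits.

XOR the bytes together:
  start with 0x96
  0x96 ⊕ 0x5B = 0xCD
  0xCD ⊕ 0x0C = 0xC1
  0xC1 ⊕ 0x35 = 0xF4
  0xF4 ⊕ 0x09 = 0xFD
  0xFD ⊕ 0xA4 = 0x59
  0x59 ⊕ 0x5F = 0x06
  0x06 ⊕ 0xF8 = 0xFE

FE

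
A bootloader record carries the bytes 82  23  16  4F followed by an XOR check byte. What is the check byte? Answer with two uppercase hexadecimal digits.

XOR the bytes together:
  start with 0x82
  0x82 ⊕ 0x23 = 0xA1
  0xA1 ⊕ 0x16 = 0xB7
  0xB7 ⊕ 0x4F = 0xF8

F8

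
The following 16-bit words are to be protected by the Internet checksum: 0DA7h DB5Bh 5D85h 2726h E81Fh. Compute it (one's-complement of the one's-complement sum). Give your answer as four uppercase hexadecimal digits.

AA31

One's-complement addition (fold any carry out of bit 15 back into bit 0):
  0x0DA7 + 0xDB5B = 0x0E902
  0xE902 + 0x5D85 = 0x14687 → wrap carry → 0x4688
  0x4688 + 0x2726 = 0x06DAE
  0x6DAE + 0xE81F = 0x155CD → wrap carry → 0x55CE
One's-complement sum = 0x55CE.
Checksum = ~0x55CE & 0xFFFF = 0xAA31.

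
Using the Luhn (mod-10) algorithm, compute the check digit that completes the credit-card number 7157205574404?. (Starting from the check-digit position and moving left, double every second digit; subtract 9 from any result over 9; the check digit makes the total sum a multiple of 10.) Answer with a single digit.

Partial digits right→left: 4 0 4 4 7 5 5 0 2 7 5 1 7
Double every second digit counting from the check-digit position (so the 1st, 3rd, 5th, ... of the partial from the right).
  doubled (with −9 where >9): 8 8 5 1 4 1 5 → sum 32
  kept as-is: 0 4 5 0 7 1 → sum 17
Total = 32 + 17 = 49.
Check digit = (10 − (49 mod 10)) mod 10 = 1.

1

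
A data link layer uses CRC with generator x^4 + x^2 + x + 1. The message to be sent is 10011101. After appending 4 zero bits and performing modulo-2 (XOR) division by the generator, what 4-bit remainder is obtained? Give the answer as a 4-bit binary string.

1000

Append 4 zeros: 100111010000. Divide by 10111 (XOR where the leading bit is 1):
  pos 0: 10011 XOR 10111 = 00100
  pos 2: 10010 XOR 10111 = 00101
  pos 4: 10110 XOR 10111 = 00001
Remainder (last 4 bits) = 1000. This is the CRC / FCS.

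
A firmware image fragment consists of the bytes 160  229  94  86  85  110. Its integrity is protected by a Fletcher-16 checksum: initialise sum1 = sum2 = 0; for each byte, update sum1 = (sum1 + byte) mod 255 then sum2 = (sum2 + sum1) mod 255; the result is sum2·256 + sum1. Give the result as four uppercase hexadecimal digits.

Running sums (mod 255):
  after byte 0 (160): sum1=160, sum2=160
  after byte 1 (229): sum1=134, sum2=39
  after byte 2 (94): sum1=228, sum2=12
  after byte 3 (86): sum1=59, sum2=71
  after byte 4 (85): sum1=144, sum2=215
  after byte 5 (110): sum1=254, sum2=214
Checksum = sum2·256 + sum1 = 214·256 + 254 = 55038 = 0xD6FE.

D6FE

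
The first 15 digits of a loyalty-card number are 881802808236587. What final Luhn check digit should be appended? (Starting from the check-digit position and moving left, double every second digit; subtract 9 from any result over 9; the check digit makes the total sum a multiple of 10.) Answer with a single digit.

1

Partial digits right→left: 7 8 5 6 3 2 8 0 8 2 0 8 1 8 8
Double every second digit counting from the check-digit position (so the 1st, 3rd, 5th, ... of the partial from the right).
  doubled (with −9 where >9): 5 1 6 7 7 0 2 7 → sum 35
  kept as-is: 8 6 2 0 2 8 8 → sum 34
Total = 35 + 34 = 69.
Check digit = (10 − (69 mod 10)) mod 10 = 1.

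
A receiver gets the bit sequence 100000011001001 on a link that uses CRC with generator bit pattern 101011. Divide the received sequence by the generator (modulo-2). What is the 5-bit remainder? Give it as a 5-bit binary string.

01101

Modulo-2 division of 100000011001001 by 101011:
  pos 0: 100000 XOR 101011 = 001011
  pos 2: 101101 XOR 101011 = 000110
  pos 5: 110100 XOR 101011 = 011111
  pos 6: 111111 XOR 101011 = 010100
  pos 7: 101000 XOR 101011 = 000011
Remainder = 01101 (nonzero — an error is detected).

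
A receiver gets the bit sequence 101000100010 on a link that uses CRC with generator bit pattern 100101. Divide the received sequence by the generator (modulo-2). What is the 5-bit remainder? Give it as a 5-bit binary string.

11010

Modulo-2 division of 101000100010 by 100101:
  pos 0: 101000 XOR 100101 = 001101
  pos 2: 110110 XOR 100101 = 010011
  pos 3: 100110 XOR 100101 = 000011
Remainder = 11010 (nonzero — an error is detected).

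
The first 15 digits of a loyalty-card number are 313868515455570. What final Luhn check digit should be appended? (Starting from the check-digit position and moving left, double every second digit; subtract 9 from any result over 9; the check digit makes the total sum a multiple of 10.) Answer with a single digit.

7

Partial digits right→left: 0 7 5 5 5 4 5 1 5 8 6 8 3 1 3
Double every second digit counting from the check-digit position (so the 1st, 3rd, 5th, ... of the partial from the right).
  doubled (with −9 where >9): 0 1 1 1 1 3 6 6 → sum 19
  kept as-is: 7 5 4 1 8 8 1 → sum 34
Total = 19 + 34 = 53.
Check digit = (10 − (53 mod 10)) mod 10 = 7.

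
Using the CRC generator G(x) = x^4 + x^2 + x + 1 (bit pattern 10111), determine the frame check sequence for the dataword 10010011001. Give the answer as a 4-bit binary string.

Append 4 zeros: 100100110010000. Divide by 10111 (XOR where the leading bit is 1):
  pos 0: 10010 XOR 10111 = 00101
  pos 2: 10101 XOR 10111 = 00010
  pos 5: 10100 XOR 10111 = 00011
  pos 8: 11100 XOR 10111 = 01011
  pos 9: 10110 XOR 10111 = 00001
Remainder (last 4 bits) = 0010. This is the CRC / FCS.

0010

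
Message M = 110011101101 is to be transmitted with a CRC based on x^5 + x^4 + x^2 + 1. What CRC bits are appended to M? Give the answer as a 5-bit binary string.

Append 5 zeros: 11001110110100000. Divide by 110101 (XOR where the leading bit is 1):
  pos 0: 110011 XOR 110101 = 000110
  pos 3: 110101 XOR 110101 = 000000
  pos 9: 101000 XOR 110101 = 011101
  pos 10: 111010 XOR 110101 = 001111
Remainder (last 5 bits) = 11110. This is the CRC / FCS.

11110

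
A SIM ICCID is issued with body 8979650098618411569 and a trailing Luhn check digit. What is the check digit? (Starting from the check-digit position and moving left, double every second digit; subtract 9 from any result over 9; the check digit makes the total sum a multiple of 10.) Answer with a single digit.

Partial digits right→left: 9 6 5 1 1 4 8 1 6 8 9 0 0 5 6 9 7 9 8
Double every second digit counting from the check-digit position (so the 1st, 3rd, 5th, ... of the partial from the right).
  doubled (with −9 where >9): 9 1 2 7 3 9 0 3 5 7 → sum 46
  kept as-is: 6 1 4 1 8 0 5 9 9 → sum 43
Total = 46 + 43 = 89.
Check digit = (10 − (89 mod 10)) mod 10 = 1.

1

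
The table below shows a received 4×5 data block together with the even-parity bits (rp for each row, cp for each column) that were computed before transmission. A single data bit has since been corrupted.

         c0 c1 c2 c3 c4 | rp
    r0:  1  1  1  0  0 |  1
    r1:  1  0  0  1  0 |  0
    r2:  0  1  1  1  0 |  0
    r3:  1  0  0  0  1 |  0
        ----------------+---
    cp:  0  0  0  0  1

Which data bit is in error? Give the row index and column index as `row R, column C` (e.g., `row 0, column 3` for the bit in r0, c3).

Recompute each row's even parity and compare to rp:
  r0: data parity 1, sent rp 1 → ok
  r1: data parity 0, sent rp 0 → ok
  r2: data parity 1, sent rp 0 → mismatch
  r3: data parity 0, sent rp 0 → ok
Recompute each column's even parity and compare to cp:
  c0: data parity 1, sent cp 0 → mismatch
  c1: data parity 0, sent cp 0 → ok
  c2: data parity 0, sent cp 0 → ok
  c3: data parity 0, sent cp 0 → ok
  c4: data parity 1, sent cp 1 → ok
Exactly one row (r2) and one column (c0) fail → the flipped bit is at their intersection.

row 2, column 0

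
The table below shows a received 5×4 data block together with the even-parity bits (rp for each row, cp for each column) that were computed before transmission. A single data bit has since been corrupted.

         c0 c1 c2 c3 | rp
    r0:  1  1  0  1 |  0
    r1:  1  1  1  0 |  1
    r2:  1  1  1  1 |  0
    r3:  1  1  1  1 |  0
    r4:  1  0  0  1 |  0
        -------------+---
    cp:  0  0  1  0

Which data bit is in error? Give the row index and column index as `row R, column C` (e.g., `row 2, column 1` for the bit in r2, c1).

row 0, column 0

Recompute each row's even parity and compare to rp:
  r0: data parity 1, sent rp 0 → mismatch
  r1: data parity 1, sent rp 1 → ok
  r2: data parity 0, sent rp 0 → ok
  r3: data parity 0, sent rp 0 → ok
  r4: data parity 0, sent rp 0 → ok
Recompute each column's even parity and compare to cp:
  c0: data parity 1, sent cp 0 → mismatch
  c1: data parity 0, sent cp 0 → ok
  c2: data parity 1, sent cp 1 → ok
  c3: data parity 0, sent cp 0 → ok
Exactly one row (r0) and one column (c0) fail → the flipped bit is at their intersection.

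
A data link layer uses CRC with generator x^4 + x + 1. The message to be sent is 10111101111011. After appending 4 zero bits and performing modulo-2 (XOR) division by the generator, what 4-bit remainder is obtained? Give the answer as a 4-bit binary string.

Append 4 zeros: 101111011110110000. Divide by 10011 (XOR where the leading bit is 1):
  pos 0: 10111 XOR 10011 = 00100
  pos 2: 10010 XOR 10011 = 00001
  pos 6: 11111 XOR 10011 = 01100
  pos 7: 11000 XOR 10011 = 01011
  pos 8: 10111 XOR 10011 = 00100
  pos 10: 10010 XOR 10011 = 00001
Remainder (last 4 bits) = 1000. This is the CRC / FCS.

1000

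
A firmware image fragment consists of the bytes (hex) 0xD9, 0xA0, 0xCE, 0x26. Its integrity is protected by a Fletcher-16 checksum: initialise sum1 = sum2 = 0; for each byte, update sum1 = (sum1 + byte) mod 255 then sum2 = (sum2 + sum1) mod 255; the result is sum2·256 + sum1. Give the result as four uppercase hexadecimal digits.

0D6F

Running sums (mod 255):
  after byte 0 (0xD9): sum1=217, sum2=217
  after byte 1 (0xA0): sum1=122, sum2=84
  after byte 2 (0xCE): sum1=73, sum2=157
  after byte 3 (0x26): sum1=111, sum2=13
Checksum = sum2·256 + sum1 = 13·256 + 111 = 3439 = 0x0D6F.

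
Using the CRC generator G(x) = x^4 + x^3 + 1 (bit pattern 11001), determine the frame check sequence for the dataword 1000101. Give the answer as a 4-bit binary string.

1100

Append 4 zeros: 10001010000. Divide by 11001 (XOR where the leading bit is 1):
  pos 0: 10001 XOR 11001 = 01000
  pos 1: 10000 XOR 11001 = 01001
  pos 2: 10011 XOR 11001 = 01010
  pos 3: 10100 XOR 11001 = 01101
  pos 4: 11010 XOR 11001 = 00011
Remainder (last 4 bits) = 1100. This is the CRC / FCS.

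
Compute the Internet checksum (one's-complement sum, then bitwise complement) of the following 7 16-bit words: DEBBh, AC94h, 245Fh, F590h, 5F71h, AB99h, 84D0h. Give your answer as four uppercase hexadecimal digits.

One's-complement addition (fold any carry out of bit 15 back into bit 0):
  0xDEBB + 0xAC94 = 0x18B4F → wrap carry → 0x8B50
  0x8B50 + 0x245F = 0x0AFAF
  0xAFAF + 0xF590 = 0x1A53F → wrap carry → 0xA540
  0xA540 + 0x5F71 = 0x104B1 → wrap carry → 0x04B2
  0x04B2 + 0xAB99 = 0x0B04B
  0xB04B + 0x84D0 = 0x1351B → wrap carry → 0x351C
One's-complement sum = 0x351C.
Checksum = ~0x351C & 0xFFFF = 0xCAE3.

CAE3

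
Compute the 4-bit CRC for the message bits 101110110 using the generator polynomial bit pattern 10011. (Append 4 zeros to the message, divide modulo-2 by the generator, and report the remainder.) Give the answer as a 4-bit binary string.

Append 4 zeros: 1011101100000. Divide by 10011 (XOR where the leading bit is 1):
  pos 0: 10111 XOR 10011 = 00100
  pos 2: 10001 XOR 10011 = 00010
  pos 5: 10100 XOR 10011 = 00111
  pos 7: 11100 XOR 10011 = 01111
  pos 8: 11110 XOR 10011 = 01101
Remainder (last 4 bits) = 1101. This is the CRC / FCS.

1101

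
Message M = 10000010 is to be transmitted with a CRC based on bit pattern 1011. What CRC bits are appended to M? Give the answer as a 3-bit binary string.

Append 3 zeros: 10000010000. Divide by 1011 (XOR where the leading bit is 1):
  pos 0: 1000 XOR 1011 = 0011
  pos 2: 1100 XOR 1011 = 0111
  pos 3: 1111 XOR 1011 = 0100
  pos 4: 1000 XOR 1011 = 0011
  pos 6: 1100 XOR 1011 = 0111
  pos 7: 1110 XOR 1011 = 0101
Remainder (last 3 bits) = 101. This is the CRC / FCS.

101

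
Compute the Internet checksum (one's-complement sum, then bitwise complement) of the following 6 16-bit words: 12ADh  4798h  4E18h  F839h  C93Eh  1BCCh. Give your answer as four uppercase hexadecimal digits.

7A5D

One's-complement addition (fold any carry out of bit 15 back into bit 0):
  0x12AD + 0x4798 = 0x05A45
  0x5A45 + 0x4E18 = 0x0A85D
  0xA85D + 0xF839 = 0x1A096 → wrap carry → 0xA097
  0xA097 + 0xC93E = 0x169D5 → wrap carry → 0x69D6
  0x69D6 + 0x1BCC = 0x085A2
One's-complement sum = 0x85A2.
Checksum = ~0x85A2 & 0xFFFF = 0x7A5D.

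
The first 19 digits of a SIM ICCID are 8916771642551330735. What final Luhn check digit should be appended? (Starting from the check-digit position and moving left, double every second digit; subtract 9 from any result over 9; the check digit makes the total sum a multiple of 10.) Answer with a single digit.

Partial digits right→left: 5 3 7 0 3 3 1 5 5 2 4 6 1 7 7 6 1 9 8
Double every second digit counting from the check-digit position (so the 1st, 3rd, 5th, ... of the partial from the right).
  doubled (with −9 where >9): 1 5 6 2 1 8 2 5 2 7 → sum 39
  kept as-is: 3 0 3 5 2 6 7 6 9 → sum 41
Total = 39 + 41 = 80.
Check digit = (10 − (80 mod 10)) mod 10 = 0.

0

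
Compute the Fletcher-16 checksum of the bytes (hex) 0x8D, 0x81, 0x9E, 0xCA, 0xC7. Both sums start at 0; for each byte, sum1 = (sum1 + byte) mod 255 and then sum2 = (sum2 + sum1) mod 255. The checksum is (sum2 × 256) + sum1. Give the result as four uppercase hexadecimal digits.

Running sums (mod 255):
  after byte 0 (0x8D): sum1=141, sum2=141
  after byte 1 (0x81): sum1=15, sum2=156
  after byte 2 (0x9E): sum1=173, sum2=74
  after byte 3 (0xCA): sum1=120, sum2=194
  after byte 4 (0xC7): sum1=64, sum2=3
Checksum = sum2·256 + sum1 = 3·256 + 64 = 832 = 0x0340.

0340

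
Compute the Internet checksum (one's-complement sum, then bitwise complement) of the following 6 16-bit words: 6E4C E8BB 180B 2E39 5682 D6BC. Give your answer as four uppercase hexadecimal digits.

One's-complement addition (fold any carry out of bit 15 back into bit 0):
  0x6E4C + 0xE8BB = 0x15707 → wrap carry → 0x5708
  0x5708 + 0x180B = 0x06F13
  0x6F13 + 0x2E39 = 0x09D4C
  0x9D4C + 0x5682 = 0x0F3CE
  0xF3CE + 0xD6BC = 0x1CA8A → wrap carry → 0xCA8B
One's-complement sum = 0xCA8B.
Checksum = ~0xCA8B & 0xFFFF = 0x3574.

3574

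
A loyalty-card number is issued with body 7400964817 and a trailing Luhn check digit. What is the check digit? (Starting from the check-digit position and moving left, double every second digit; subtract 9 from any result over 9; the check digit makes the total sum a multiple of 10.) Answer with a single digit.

6

Partial digits right→left: 7 1 8 4 6 9 0 0 4 7
Double every second digit counting from the check-digit position (so the 1st, 3rd, 5th, ... of the partial from the right).
  doubled (with −9 where >9): 5 7 3 0 8 → sum 23
  kept as-is: 1 4 9 0 7 → sum 21
Total = 23 + 21 = 44.
Check digit = (10 − (44 mod 10)) mod 10 = 6.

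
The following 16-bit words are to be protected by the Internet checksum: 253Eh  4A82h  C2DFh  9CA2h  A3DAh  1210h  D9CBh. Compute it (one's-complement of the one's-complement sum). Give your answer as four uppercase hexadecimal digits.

One's-complement addition (fold any carry out of bit 15 back into bit 0):
  0x253E + 0x4A82 = 0x06FC0
  0x6FC0 + 0xC2DF = 0x1329F → wrap carry → 0x32A0
  0x32A0 + 0x9CA2 = 0x0CF42
  0xCF42 + 0xA3DA = 0x1731C → wrap carry → 0x731D
  0x731D + 0x1210 = 0x0852D
  0x852D + 0xD9CB = 0x15EF8 → wrap carry → 0x5EF9
One's-complement sum = 0x5EF9.
Checksum = ~0x5EF9 & 0xFFFF = 0xA106.

A106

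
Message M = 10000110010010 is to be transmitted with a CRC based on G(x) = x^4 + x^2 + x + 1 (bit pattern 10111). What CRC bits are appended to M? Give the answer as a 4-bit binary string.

Append 4 zeros: 100001100100100000. Divide by 10111 (XOR where the leading bit is 1):
  pos 0: 10000 XOR 10111 = 00111
  pos 2: 11111 XOR 10111 = 01000
  pos 3: 10000 XOR 10111 = 00111
  pos 5: 11101 XOR 10111 = 01010
  pos 6: 10100 XOR 10111 = 00011
  pos 9: 11010 XOR 10111 = 01101
  pos 10: 11010 XOR 10111 = 01101
  pos 11: 11010 XOR 10111 = 01101
  pos 12: 11010 XOR 10111 = 01101
  pos 13: 11010 XOR 10111 = 01101
Remainder (last 4 bits) = 1101. This is the CRC / FCS.

1101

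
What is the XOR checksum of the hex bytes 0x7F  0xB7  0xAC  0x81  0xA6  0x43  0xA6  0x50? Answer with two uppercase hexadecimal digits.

F6

XOR the bytes together:
  start with 0x7F
  0x7F ⊕ 0xB7 = 0xC8
  0xC8 ⊕ 0xAC = 0x64
  0x64 ⊕ 0x81 = 0xE5
  0xE5 ⊕ 0xA6 = 0x43
  0x43 ⊕ 0x43 = 0x00
  0x00 ⊕ 0xA6 = 0xA6
  0xA6 ⊕ 0x50 = 0xF6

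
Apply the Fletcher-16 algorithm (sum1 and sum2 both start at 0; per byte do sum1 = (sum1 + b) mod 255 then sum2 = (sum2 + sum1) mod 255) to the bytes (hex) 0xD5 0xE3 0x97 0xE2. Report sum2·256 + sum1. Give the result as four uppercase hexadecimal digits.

Running sums (mod 255):
  after byte 0 (0xD5): sum1=213, sum2=213
  after byte 1 (0xE3): sum1=185, sum2=143
  after byte 2 (0x97): sum1=81, sum2=224
  after byte 3 (0xE2): sum1=52, sum2=21
Checksum = sum2·256 + sum1 = 21·256 + 52 = 5428 = 0x1534.

1534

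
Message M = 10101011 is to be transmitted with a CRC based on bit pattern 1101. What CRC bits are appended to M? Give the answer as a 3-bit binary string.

011

Append 3 zeros: 10101011000. Divide by 1101 (XOR where the leading bit is 1):
  pos 0: 1010 XOR 1101 = 0111
  pos 1: 1111 XOR 1101 = 0010
  pos 3: 1001 XOR 1101 = 0100
  pos 4: 1001 XOR 1101 = 0100
  pos 5: 1000 XOR 1101 = 0101
  pos 6: 1010 XOR 1101 = 0111
  pos 7: 1110 XOR 1101 = 0011
Remainder (last 3 bits) = 011. This is the CRC / FCS.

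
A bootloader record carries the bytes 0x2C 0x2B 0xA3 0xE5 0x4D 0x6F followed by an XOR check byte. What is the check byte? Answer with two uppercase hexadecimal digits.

XOR the bytes together:
  start with 0x2C
  0x2C ⊕ 0x2B = 0x07
  0x07 ⊕ 0xA3 = 0xA4
  0xA4 ⊕ 0xE5 = 0x41
  0x41 ⊕ 0x4D = 0x0C
  0x0C ⊕ 0x6F = 0x63

63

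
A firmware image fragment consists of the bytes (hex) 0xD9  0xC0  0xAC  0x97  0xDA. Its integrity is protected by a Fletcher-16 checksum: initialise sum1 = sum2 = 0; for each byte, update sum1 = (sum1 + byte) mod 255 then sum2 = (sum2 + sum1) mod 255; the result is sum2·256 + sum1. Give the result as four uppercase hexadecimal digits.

Running sums (mod 255):
  after byte 0 (0xD9): sum1=217, sum2=217
  after byte 1 (0xC0): sum1=154, sum2=116
  after byte 2 (0xAC): sum1=71, sum2=187
  after byte 3 (0x97): sum1=222, sum2=154
  after byte 4 (0xDA): sum1=185, sum2=84
Checksum = sum2·256 + sum1 = 84·256 + 185 = 21689 = 0x54B9.

54B9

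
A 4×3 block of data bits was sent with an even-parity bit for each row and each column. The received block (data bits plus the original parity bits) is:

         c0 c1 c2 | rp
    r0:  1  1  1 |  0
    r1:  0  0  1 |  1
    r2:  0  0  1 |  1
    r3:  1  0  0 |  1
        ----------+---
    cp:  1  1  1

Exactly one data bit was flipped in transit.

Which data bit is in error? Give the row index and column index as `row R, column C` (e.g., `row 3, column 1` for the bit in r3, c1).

row 0, column 0

Recompute each row's even parity and compare to rp:
  r0: data parity 1, sent rp 0 → mismatch
  r1: data parity 1, sent rp 1 → ok
  r2: data parity 1, sent rp 1 → ok
  r3: data parity 1, sent rp 1 → ok
Recompute each column's even parity and compare to cp:
  c0: data parity 0, sent cp 1 → mismatch
  c1: data parity 1, sent cp 1 → ok
  c2: data parity 1, sent cp 1 → ok
Exactly one row (r0) and one column (c0) fail → the flipped bit is at their intersection.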